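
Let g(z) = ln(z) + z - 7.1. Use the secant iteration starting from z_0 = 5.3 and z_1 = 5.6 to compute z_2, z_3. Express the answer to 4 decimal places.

g(5.3) = -0.132293, g(5.6) = 0.222767
z_2 = 5.600000 − 0.222767·(5.600000 − 5.300000) / (0.222767 − (-0.132293)) = 5.600000 − (0.066830)/(0.355060) = 5.411778
g(5.411778) = 0.000356
z_3 = 5.411778 − 0.000356·(5.411778 − 5.600000) / (0.000356 − 0.222767) = 5.411778 − (-0.000067)/(-0.222411) = 5.411477

5.4118, 5.4115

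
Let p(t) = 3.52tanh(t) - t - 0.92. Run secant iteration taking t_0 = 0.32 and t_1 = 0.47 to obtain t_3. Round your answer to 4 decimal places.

p(0.32) = -0.150536, p(0.47) = 0.152462
t_2 = 0.470000 − 0.152462·(0.470000 − 0.320000) / (0.152462 − (-0.150536)) = 0.470000 − (0.022869)/(0.302997) = 0.394523
p(0.394523) = 0.006368
t_3 = 0.394523 − 0.006368·(0.394523 − 0.470000) / (0.006368 − 0.152462) = 0.394523 − (-0.000481)/(-0.146094) = 0.391233

0.3912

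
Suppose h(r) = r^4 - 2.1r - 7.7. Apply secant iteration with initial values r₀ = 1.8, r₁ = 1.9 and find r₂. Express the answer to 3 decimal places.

1.842

h(1.8) = -0.98240, h(1.9) = 1.34210
r₂ = 1.90000 − 1.34210·(1.90000 − 1.80000) / (1.34210 − (-0.98240)) = 1.90000 − (0.13421)/(2.32450) = 1.84226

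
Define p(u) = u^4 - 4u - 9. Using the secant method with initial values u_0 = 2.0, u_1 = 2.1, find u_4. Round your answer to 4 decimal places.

2.0347

p(2.0) = -1.000000, p(2.1) = 2.048100
u_2 = 2.100000 − 2.048100·(2.100000 − 2.000000) / (2.048100 − (-1.000000)) = 2.100000 − (0.204810)/(3.048100) = 2.032807
p(2.032807) = -0.055280
u_3 = 2.032807 − (-0.055280)·(2.032807 − 2.100000) / (-0.055280 − 2.048100) = 2.032807 − (0.003714)/(-2.103380) = 2.034573
p(2.034573) = -0.002930
u_4 = 2.034573 − (-0.002930)·(2.034573 − 2.032807) / (-0.002930 − (-0.055280)) = 2.034573 − (-0.000005)/(0.052350) = 2.034672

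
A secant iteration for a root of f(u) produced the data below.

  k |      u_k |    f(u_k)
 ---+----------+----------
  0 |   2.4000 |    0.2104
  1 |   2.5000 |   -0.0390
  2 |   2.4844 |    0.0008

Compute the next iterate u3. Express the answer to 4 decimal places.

2.4847

u3 = 2.4844 − 0.0008·(2.4844 − 2.5000) / (0.0008 − (-0.0390))
   = 2.4844 − (-0.000012)/(0.039800) = 2.484714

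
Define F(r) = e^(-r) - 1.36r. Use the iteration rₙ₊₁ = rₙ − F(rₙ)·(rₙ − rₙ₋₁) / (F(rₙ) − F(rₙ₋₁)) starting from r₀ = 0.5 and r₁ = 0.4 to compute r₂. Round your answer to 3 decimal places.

0.463

F(0.5) = -0.07347, F(0.4) = 0.12632
r₂ = 0.40000 − 0.12632·(0.40000 − 0.50000) / (0.12632 − (-0.07347)) = 0.40000 − (-0.01263)/(0.19979) = 0.46323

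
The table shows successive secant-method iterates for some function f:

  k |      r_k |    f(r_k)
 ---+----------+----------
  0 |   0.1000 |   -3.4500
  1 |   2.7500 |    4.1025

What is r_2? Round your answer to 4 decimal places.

r_2 = 2.7500 − 4.1025·(2.7500 − 0.1000) / (4.1025 − (-3.4500))
   = 2.7500 − (10.871625)/(7.552500) = 1.310526

1.3105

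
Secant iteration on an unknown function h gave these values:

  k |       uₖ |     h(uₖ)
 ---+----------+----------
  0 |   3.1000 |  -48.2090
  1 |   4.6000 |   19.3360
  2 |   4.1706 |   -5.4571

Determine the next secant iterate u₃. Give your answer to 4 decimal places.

u₃ = 4.1706 − (-5.4571)·(4.1706 − 4.6000) / (-5.4571 − 19.3360)
   = 4.1706 − (2.343279)/(-24.793100) = 4.265113

4.2651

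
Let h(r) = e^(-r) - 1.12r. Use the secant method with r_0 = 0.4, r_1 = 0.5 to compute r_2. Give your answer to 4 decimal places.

h(0.4) = 0.222320, h(0.5) = 0.046531
r_2 = 0.500000 − 0.046531·(0.500000 − 0.400000) / (0.046531 − 0.222320) = 0.500000 − (0.004653)/(-0.175789) = 0.526470

0.5265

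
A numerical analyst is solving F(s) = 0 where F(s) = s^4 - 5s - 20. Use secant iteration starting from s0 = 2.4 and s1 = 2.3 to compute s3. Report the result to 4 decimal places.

2.3763

F(2.4) = 1.177600, F(2.3) = -3.515900
s2 = 2.300000 − (-3.515900)·(2.300000 − 2.400000) / (-3.515900 − 1.177600) = 2.300000 − (0.351590)/(-4.693500) = 2.374910
F(2.374910) = -0.062723
s3 = 2.374910 − (-0.062723)·(2.374910 − 2.300000) / (-0.062723 − (-3.515900)) = 2.374910 − (-0.004699)/(3.453177) = 2.376271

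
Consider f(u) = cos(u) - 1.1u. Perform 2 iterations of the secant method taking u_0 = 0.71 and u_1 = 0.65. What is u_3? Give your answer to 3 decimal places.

f(0.71) = -0.02264, f(0.65) = 0.08108
u_2 = 0.65000 − 0.08108·(0.65000 − 0.71000) / (0.08108 − (-0.02264)) = 0.65000 − (-0.00487)/(0.10372) = 0.69690
f(0.69690) = 0.00024
u_3 = 0.69690 − 0.00024·(0.69690 − 0.65000) / (0.00024 − 0.08108) = 0.69690 − (0.00001)/(-0.08085) = 0.69704

0.697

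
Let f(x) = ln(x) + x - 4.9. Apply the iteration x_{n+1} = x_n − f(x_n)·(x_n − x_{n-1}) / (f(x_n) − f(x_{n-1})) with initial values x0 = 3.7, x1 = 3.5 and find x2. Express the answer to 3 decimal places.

f(3.7) = 0.10833, f(3.5) = -0.14724
x2 = 3.50000 − (-0.14724)·(3.50000 − 3.70000) / (-0.14724 − 0.10833) = 3.50000 − (0.02945)/(-0.25557) = 3.61522

3.615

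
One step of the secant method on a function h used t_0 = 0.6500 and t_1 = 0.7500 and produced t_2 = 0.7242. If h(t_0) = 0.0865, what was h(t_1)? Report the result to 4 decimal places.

The secant line through (0.6500, 0.0865) and (0.7500, h(t_1)) crosses zero at t_2 = 0.7242.
So (0.6500, 0.0865), (0.7500, h(t_1)), (0.7242, 0) are collinear:
h(t_1) = 0.0865 · (0.7500 − 0.7242) / (0.6500 − 0.7242) = 0.0865 · (0.025800)/(-0.074200) = -0.030077

-0.0301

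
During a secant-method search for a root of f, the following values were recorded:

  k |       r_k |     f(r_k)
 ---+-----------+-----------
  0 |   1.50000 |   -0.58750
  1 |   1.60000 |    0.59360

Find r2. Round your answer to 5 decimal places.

r2 = 1.60000 − 0.59360·(1.60000 − 1.50000) / (0.59360 − (-0.58750))
   = 1.60000 − (0.0593600)/(1.1811000) = 1.5497418

1.54974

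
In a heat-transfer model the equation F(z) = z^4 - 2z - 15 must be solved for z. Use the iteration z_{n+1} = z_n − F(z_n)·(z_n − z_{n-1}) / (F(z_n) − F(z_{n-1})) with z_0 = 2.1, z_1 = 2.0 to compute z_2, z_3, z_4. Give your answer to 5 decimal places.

F(2.1) = 0.2481000, F(2.0) = -3.0000000
z_2 = 2.0000000 − (-3.0000000)·(2.0000000 − 2.1000000) / (-3.0000000 − 0.2481000) = 2.0000000 − (0.3000000)/(-3.2481000) = 2.0923617
F(2.0923617) = -0.0180370
z_3 = 2.0923617 − (-0.0180370)·(2.0923617 − 2.0000000) / (-0.0180370 − (-3.0000000)) = 2.0923617 − (-0.0016659)/(2.9819630) = 2.0929204
F(2.0929204) = 0.0013242
z_4 = 2.0929204 − 0.0013242·(2.0929204 − 2.0923617) / (0.0013242 − (-0.0180370)) = 2.0929204 − (0.0000007)/(0.0193611) = 2.0928821

2.09236, 2.09292, 2.09288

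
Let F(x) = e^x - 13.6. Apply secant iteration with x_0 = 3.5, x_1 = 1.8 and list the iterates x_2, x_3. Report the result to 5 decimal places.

F(3.5) = 19.5154520, F(1.8) = -7.5503525
x_2 = 1.8000000 − (-7.5503525)·(1.8000000 − 3.5000000) / (-7.5503525 − 19.5154520) = 1.8000000 − (12.8355993)/(-27.0658045) = 2.2742368
F(2.2742368) = -3.8795029
x_3 = 2.2742368 − (-3.8795029)·(2.2742368 − 1.8000000) / (-3.8795029 − (-7.5503525)) = 2.2742368 − (-1.8398029)/(3.6708496) = 2.7754294

2.27424, 2.77543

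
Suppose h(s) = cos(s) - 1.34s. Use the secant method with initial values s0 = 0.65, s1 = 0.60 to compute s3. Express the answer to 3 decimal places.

0.611

h(0.65) = -0.07492, h(0.60) = 0.02134
s2 = 0.60000 − 0.02134·(0.60000 − 0.65000) / (0.02134 − (-0.07492)) = 0.60000 − (-0.00107)/(0.09625) = 0.61108
h(0.61108) = 0.00018
s3 = 0.61108 − 0.00018·(0.61108 − 0.60000) / (0.00018 − 0.02134) = 0.61108 − (0.00000)/(-0.02116) = 0.61118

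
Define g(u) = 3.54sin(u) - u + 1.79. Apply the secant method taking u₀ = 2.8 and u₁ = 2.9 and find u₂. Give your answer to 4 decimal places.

2.8401

g(2.8) = 0.175858, g(2.9) = -0.263057
u₂ = 2.900000 − (-0.263057)·(2.900000 − 2.800000) / (-0.263057 − 0.175858) = 2.900000 − (-0.026306)/(-0.438915) = 2.840067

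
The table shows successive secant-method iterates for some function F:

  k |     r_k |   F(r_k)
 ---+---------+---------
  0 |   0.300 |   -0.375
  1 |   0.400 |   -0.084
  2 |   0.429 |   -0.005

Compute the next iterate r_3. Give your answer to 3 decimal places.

0.431

r_3 = 0.429 − (-0.005)·(0.429 − 0.400) / (-0.005 − (-0.084))
   = 0.429 − (-0.00014)/(0.07900) = 0.43084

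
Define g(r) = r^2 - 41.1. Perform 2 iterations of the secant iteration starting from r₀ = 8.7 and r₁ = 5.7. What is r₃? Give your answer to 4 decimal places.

g(8.7) = 34.590000, g(5.7) = -8.610000
r₂ = 5.700000 − (-8.610000)·(5.700000 − 8.700000) / (-8.610000 − 34.590000) = 5.700000 − (25.830000)/(-43.200000) = 6.297917
g(6.297917) = -1.436246
r₃ = 6.297917 − (-1.436246)·(6.297917 − 5.700000) / (-1.436246 − (-8.610000)) = 6.297917 − (-0.858755)/(7.173754) = 6.417625

6.4176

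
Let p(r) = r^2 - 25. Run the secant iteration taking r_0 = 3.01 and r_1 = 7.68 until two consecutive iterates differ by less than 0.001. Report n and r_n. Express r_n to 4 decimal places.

p(3.01) = -15.939900, p(7.68) = 33.982400
r_2 = 7.680000 − 33.982400·(4.670000)/(49.922300) = 4.501104;  |Δ| = 3.178896
p(4.501104) = -4.740064
r_3 = 4.501104 − (-4.740064)·(-3.178896)/(-38.722464) = 4.890236;  |Δ| = 0.389133
p(4.890236) = -1.085588
r_4 = 4.890236 − (-1.085588)·(0.389133)/(3.654476) = 5.005831;  |Δ| = 0.115595
p(5.005831) = 0.058344
r_5 = 5.005831 − 0.058344·(0.115595)/(1.143932) = 4.999935;  |Δ| = 0.005896
p(4.999935) = -0.000647
r_6 = 4.999935 − (-0.000647)·(-0.005896)/(-0.058990) = 5.000000;  |Δ| = 0.000065
|r_6 − r_5| = 0.000065 < 0.001

n = 6, r_n = 5.0000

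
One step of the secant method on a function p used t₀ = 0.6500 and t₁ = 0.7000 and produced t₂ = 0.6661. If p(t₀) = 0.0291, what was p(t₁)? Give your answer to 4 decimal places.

-0.0613

The secant line through (0.6500, 0.0291) and (0.7000, p(t₁)) crosses zero at t₂ = 0.6661.
So (0.6500, 0.0291), (0.7000, p(t₁)), (0.6661, 0) are collinear:
p(t₁) = 0.0291 · (0.7000 − 0.6661) / (0.6500 − 0.6661) = 0.0291 · (0.033900)/(-0.016100) = -0.061273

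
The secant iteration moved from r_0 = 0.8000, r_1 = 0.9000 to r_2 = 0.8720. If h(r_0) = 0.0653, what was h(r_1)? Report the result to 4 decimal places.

The secant line through (0.8000, 0.0653) and (0.9000, h(r_1)) crosses zero at r_2 = 0.8720.
So (0.8000, 0.0653), (0.9000, h(r_1)), (0.8720, 0) are collinear:
h(r_1) = 0.0653 · (0.9000 − 0.8720) / (0.8000 − 0.8720) = 0.0653 · (0.028000)/(-0.072000) = -0.025394

-0.0254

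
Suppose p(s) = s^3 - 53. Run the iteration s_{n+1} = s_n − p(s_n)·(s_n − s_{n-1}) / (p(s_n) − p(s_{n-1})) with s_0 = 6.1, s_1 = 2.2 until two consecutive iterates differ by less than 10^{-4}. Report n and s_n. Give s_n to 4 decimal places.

p(6.1) = 173.981000, p(2.2) = -42.352000
s_2 = 2.200000 − (-42.352000)·(-3.900000)/(-216.333000) = 2.963512;  |Δ| = 0.763512
p(2.963512) = -26.973247
s_3 = 2.963512 − (-26.973247)·(0.763512)/(15.378753) = 4.302658;  |Δ| = 1.339146
p(4.302658) = 26.654511
s_4 = 4.302658 − 26.654511·(1.339146)/(53.627758) = 3.637064;  |Δ| = 0.665593
p(3.637064) = -4.888051
s_5 = 3.637064 − (-4.888051)·(-0.665593)/(-31.542562) = 3.740209;  |Δ| = 0.103145
p(3.740209) = -0.677596
s_6 = 3.740209 − (-0.677596)·(0.103145)/(4.210455) = 3.756809;  |Δ| = 0.016599
p(3.756809) = 0.022131
s_7 = 3.756809 − 0.022131·(0.016599)/(0.699727) = 3.756284;  |Δ| = 0.000525
p(3.756284) = -0.000095
s_8 = 3.756284 − (-0.000095)·(-0.000525)/(-0.022226) = 3.756286;  |Δ| = 0.000002
|s_8 − s_7| = 0.000002 < 10^{-4}

n = 8, s_n = 3.7563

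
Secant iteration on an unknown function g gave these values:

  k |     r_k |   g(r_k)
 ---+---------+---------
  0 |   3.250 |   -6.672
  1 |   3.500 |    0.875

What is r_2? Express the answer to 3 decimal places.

r_2 = 3.500 − 0.875·(3.500 − 3.250) / (0.875 − (-6.672))
   = 3.500 − (0.21875)/(7.54700) = 3.47101

3.471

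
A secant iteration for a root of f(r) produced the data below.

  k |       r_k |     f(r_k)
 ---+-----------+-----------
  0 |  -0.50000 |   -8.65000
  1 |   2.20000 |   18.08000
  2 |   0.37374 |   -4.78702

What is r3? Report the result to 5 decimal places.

0.75605

r3 = 0.37374 − (-4.78702)·(0.37374 − 2.20000) / (-4.78702 − 18.08000)
   = 0.37374 − (8.7423431)/(-22.8670200) = 0.7560523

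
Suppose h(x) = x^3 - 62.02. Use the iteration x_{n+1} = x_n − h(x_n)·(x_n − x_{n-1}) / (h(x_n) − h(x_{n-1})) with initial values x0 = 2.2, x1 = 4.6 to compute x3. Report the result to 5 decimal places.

h(2.2) = -51.3720000, h(4.6) = 35.3160000
x2 = 4.6000000 − 35.3160000·(4.6000000 − 2.2000000) / (35.3160000 − (-51.3720000)) = 4.6000000 − (84.7584000)/(86.6880000) = 3.6222591
h(3.6222591) = -14.4932027
x3 = 3.6222591 − (-14.4932027)·(3.6222591 − 4.6000000) / (-14.4932027 − 35.3160000) = 3.6222591 − (14.1705965)/(-49.8092027) = 3.9067567

3.90676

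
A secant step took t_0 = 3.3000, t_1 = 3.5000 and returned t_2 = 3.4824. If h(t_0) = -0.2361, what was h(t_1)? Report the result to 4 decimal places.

The secant line through (3.3000, -0.2361) and (3.5000, h(t_1)) crosses zero at t_2 = 3.4824.
So (3.3000, -0.2361), (3.5000, h(t_1)), (3.4824, 0) are collinear:
h(t_1) = -0.2361 · (3.5000 − 3.4824) / (3.3000 − 3.4824) = -0.2361 · (0.017600)/(-0.182400) = 0.022782

0.0228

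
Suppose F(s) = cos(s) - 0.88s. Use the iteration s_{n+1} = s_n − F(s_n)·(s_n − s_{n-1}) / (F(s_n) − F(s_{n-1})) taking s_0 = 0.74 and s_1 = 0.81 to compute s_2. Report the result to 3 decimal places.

0.795

F(0.74) = 0.08727, F(0.81) = -0.02330
s_2 = 0.81000 − (-0.02330)·(0.81000 − 0.74000) / (-0.02330 − 0.08727) = 0.81000 − (-0.00163)/(-0.11057) = 0.79525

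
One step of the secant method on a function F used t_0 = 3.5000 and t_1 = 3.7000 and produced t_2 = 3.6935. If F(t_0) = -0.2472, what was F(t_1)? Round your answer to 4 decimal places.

The secant line through (3.5000, -0.2472) and (3.7000, F(t_1)) crosses zero at t_2 = 3.6935.
So (3.5000, -0.2472), (3.7000, F(t_1)), (3.6935, 0) are collinear:
F(t_1) = -0.2472 · (3.7000 − 3.6935) / (3.5000 − 3.6935) = -0.2472 · (0.006500)/(-0.193500) = 0.008304

0.0083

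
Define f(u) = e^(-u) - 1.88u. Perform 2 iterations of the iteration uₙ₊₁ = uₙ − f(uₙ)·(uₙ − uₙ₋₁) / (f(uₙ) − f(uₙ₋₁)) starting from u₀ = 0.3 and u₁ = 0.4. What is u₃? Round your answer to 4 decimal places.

0.3681

f(0.3) = 0.176818, f(0.4) = -0.081680
u₂ = 0.400000 − (-0.081680)·(0.400000 − 0.300000) / (-0.081680 − 0.176818) = 0.400000 − (-0.008168)/(-0.258498) = 0.368402
f(0.368402) = -0.000757
u₃ = 0.368402 − (-0.000757)·(0.368402 − 0.400000) / (-0.000757 − (-0.081680)) = 0.368402 − (0.000024)/(0.080923) = 0.368107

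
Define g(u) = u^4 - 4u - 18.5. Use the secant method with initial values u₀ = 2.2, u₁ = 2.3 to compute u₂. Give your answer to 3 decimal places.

2.293

g(2.2) = -3.87440, g(2.3) = 0.28410
u₂ = 2.30000 − 0.28410·(2.30000 − 2.20000) / (0.28410 − (-3.87440)) = 2.30000 − (0.02841)/(4.15850) = 2.29317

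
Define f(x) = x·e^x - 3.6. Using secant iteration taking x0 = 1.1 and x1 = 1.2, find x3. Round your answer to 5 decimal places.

1.14521

f(1.1) = -0.2954174, f(1.2) = 0.3841403
x2 = 1.2000000 − 0.3841403·(1.2000000 − 1.1000000) / (0.3841403 − (-0.2954174)) = 1.2000000 − (0.0384140)/(0.6795577) = 1.1434720
f(1.1434720) = -0.0121926
x3 = 1.1434720 − (-0.0121926)·(1.1434720 − 1.2000000) / (-0.0121926 − 0.3841403) = 1.1434720 − (0.0006892)/(-0.3963329) = 1.1452110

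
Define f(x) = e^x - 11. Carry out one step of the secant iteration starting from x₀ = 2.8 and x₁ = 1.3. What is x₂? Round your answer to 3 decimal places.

f(2.8) = 5.44465, f(1.3) = -7.33070
x₂ = 1.30000 − (-7.33070)·(1.30000 − 2.80000) / (-7.33070 − 5.44465) = 1.30000 − (10.99605)/(-12.77535) = 2.16072

2.161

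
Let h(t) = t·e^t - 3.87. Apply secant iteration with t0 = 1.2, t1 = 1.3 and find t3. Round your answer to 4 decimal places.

h(1.2) = 0.114140, h(1.3) = 0.900086
t2 = 1.300000 − 0.900086·(1.300000 − 1.200000) / (0.900086 − 0.114140) = 1.300000 − (0.090009)/(0.785945) = 1.185477
h(1.185477) = 0.009176
t3 = 1.185477 − 0.009176·(1.185477 − 1.300000) / (0.009176 − 0.900086) = 1.185477 − (-0.001051)/(-0.890909) = 1.184298

1.1843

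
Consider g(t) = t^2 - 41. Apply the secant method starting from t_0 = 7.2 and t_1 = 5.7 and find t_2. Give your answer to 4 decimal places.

g(7.2) = 10.840000, g(5.7) = -8.510000
t_2 = 5.700000 − (-8.510000)·(5.700000 − 7.200000) / (-8.510000 − 10.840000) = 5.700000 − (12.765000)/(-19.350000) = 6.359690

6.3597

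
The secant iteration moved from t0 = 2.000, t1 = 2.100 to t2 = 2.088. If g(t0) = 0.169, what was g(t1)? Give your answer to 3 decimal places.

The secant line through (2.000, 0.169) and (2.100, g(t1)) crosses zero at t2 = 2.088.
So (2.000, 0.169), (2.100, g(t1)), (2.088, 0) are collinear:
g(t1) = 0.169 · (2.100 − 2.088) / (2.000 − 2.088) = 0.169 · (0.01200)/(-0.08800) = -0.02305

-0.023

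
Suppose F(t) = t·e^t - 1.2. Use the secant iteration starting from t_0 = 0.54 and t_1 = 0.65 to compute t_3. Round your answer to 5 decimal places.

F(0.54) = -0.2733563, F(0.65) = 0.0451015
t_2 = 0.6500000 − 0.0451015·(0.6500000 − 0.5400000) / (0.0451015 − (-0.2733563)) = 0.6500000 − (0.0049612)/(0.3184578) = 0.6344213
F(0.6344213) = -0.0035257
t_3 = 0.6344213 − (-0.0035257)·(0.6344213 − 0.6500000) / (-0.0035257 − 0.0451015) = 0.6344213 − (0.0000549)/(-0.0486272) = 0.6355508

0.63555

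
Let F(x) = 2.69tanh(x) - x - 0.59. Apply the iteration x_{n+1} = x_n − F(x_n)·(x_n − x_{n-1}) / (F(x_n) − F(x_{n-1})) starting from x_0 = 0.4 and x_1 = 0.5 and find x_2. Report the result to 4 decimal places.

0.3735

F(0.4) = 0.032063, F(0.5) = 0.153095
x_2 = 0.500000 − 0.153095·(0.500000 − 0.400000) / (0.153095 − 0.032063) = 0.500000 − (0.015310)/(0.121032) = 0.373509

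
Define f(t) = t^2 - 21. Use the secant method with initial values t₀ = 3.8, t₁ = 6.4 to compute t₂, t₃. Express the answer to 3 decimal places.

f(3.8) = -6.56000, f(6.4) = 19.96000
t₂ = 6.40000 − 19.96000·(6.40000 − 3.80000) / (19.96000 − (-6.56000)) = 6.40000 − (51.89600)/(26.52000) = 4.44314
f(4.44314) = -1.25853
t₃ = 4.44314 − (-1.25853)·(4.44314 − 6.40000) / (-1.25853 − 19.96000) = 4.44314 − (2.46277)/(-21.21853) = 4.55920

4.443, 4.559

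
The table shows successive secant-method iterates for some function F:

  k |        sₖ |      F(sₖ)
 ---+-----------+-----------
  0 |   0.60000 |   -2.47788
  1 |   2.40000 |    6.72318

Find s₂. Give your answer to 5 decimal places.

s₂ = 2.40000 − 6.72318·(2.40000 − 0.60000) / (6.72318 − (-2.47788))
   = 2.40000 − (12.1017240)/(9.2010600) = 1.0847468

1.08475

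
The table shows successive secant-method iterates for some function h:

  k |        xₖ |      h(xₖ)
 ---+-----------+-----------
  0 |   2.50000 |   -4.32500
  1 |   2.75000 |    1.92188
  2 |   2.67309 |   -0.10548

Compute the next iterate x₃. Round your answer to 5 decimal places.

x₃ = 2.67309 − (-0.10548)·(2.67309 − 2.75000) / (-0.10548 − 1.92188)
   = 2.67309 − (0.0081125)/(-2.0273600) = 2.6770915

2.67709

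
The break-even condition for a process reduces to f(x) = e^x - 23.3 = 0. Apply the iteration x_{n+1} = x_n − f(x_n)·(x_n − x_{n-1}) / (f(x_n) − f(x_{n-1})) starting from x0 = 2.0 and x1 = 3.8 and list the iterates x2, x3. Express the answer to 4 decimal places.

2.7676, 3.0323

f(2.0) = -15.910944, f(3.8) = 21.401184
x2 = 3.800000 − 21.401184·(3.800000 − 2.000000) / (21.401184 − (-15.910944)) = 3.800000 − (38.522132)/(37.312128) = 2.767571
f(2.767571) = -7.380086
x3 = 2.767571 − (-7.380086)·(2.767571 − 3.800000) / (-7.380086 − 21.401184) = 2.767571 − (7.619417)/(-28.781271) = 3.032306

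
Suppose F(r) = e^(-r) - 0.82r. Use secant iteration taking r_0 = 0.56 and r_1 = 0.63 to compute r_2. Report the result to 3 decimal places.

0.642

F(0.56) = 0.11201, F(0.63) = 0.01599
r_2 = 0.63000 − 0.01599·(0.63000 − 0.56000) / (0.01599 − 0.11201) = 0.63000 − (0.00112)/(-0.09602) = 0.64166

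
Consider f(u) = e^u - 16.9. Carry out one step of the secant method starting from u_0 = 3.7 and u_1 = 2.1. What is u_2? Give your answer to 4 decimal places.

f(3.7) = 23.547304, f(2.1) = -8.733830
u_2 = 2.100000 − (-8.733830)·(2.100000 − 3.700000) / (-8.733830 − 23.547304) = 2.100000 − (13.974128)/(-32.281134) = 2.532888

2.5329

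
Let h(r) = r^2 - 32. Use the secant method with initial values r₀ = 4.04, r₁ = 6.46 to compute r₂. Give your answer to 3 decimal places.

h(4.04) = -15.67840, h(6.46) = 9.73160
r₂ = 6.46000 − 9.73160·(6.46000 − 4.04000) / (9.73160 − (-15.67840)) = 6.46000 − (23.55047)/(25.41000) = 5.53318

5.533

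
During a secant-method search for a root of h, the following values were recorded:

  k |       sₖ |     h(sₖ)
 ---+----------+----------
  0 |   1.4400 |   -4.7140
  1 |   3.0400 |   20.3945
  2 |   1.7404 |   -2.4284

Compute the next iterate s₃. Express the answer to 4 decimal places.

s₃ = 1.7404 − (-2.4284)·(1.7404 − 3.0400) / (-2.4284 − 20.3945)
   = 1.7404 − (3.155949)/(-22.822900) = 1.878680

1.8787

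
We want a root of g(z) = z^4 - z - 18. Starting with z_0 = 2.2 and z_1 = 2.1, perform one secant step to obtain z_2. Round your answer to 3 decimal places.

g(2.2) = 3.22560, g(2.1) = -0.65190
z_2 = 2.10000 − (-0.65190)·(2.10000 − 2.20000) / (-0.65190 − 3.22560) = 2.10000 − (0.06519)/(-3.87750) = 2.11681

2.117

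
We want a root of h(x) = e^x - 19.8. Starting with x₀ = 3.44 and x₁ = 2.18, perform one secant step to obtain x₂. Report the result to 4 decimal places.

h(3.44) = 11.386958, h(2.18) = -10.953694
x₂ = 2.180000 − (-10.953694)·(2.180000 − 3.440000) / (-10.953694 − 11.386958) = 2.180000 − (13.801654)/(-22.340652) = 2.797782

2.7978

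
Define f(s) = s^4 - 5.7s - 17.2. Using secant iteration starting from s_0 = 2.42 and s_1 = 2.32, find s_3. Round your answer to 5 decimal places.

f(2.42) = 3.3034210, f(2.32) = -1.4537702
s_2 = 2.3200000 − (-1.4537702)·(2.3200000 − 2.4200000) / (-1.4537702 − 3.3034210) = 2.3200000 − (0.1453770)/(-4.7571912) = 2.3505594
f(2.3505594) = -0.0711315
s_3 = 2.3505594 − (-0.0711315)·(2.3505594 − 2.3200000) / (-0.0711315 − (-1.4537702)) = 2.3505594 − (-0.0021737)/(1.3826387) = 2.3521316

2.35213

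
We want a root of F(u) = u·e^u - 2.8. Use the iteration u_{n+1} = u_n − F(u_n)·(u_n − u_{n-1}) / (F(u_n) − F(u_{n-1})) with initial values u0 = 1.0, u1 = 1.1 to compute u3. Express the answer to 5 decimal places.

F(1.0) = -0.0817182, F(1.1) = 0.5045826
u2 = 1.1000000 − 0.5045826·(1.1000000 − 1.0000000) / (0.5045826 − (-0.0817182)) = 1.1000000 − (0.0504583)/(0.5863008) = 1.0139379
F(1.0139379) = -0.0051467
u3 = 1.0139379 − (-0.0051467)·(1.0139379 − 1.1000000) / (-0.0051467 − 0.5045826) = 1.0139379 − (0.0004429)/(-0.5097293) = 1.0148069

1.01481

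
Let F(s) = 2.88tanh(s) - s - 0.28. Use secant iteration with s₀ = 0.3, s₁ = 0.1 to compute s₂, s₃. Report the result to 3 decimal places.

F(0.3) = 0.25898, F(0.1) = -0.09296
s₂ = 0.10000 − (-0.09296)·(0.10000 − 0.30000) / (-0.09296 − 0.25898) = 0.10000 − (0.01859)/(-0.35194) = 0.15283
F(0.15283) = 0.00392
s₃ = 0.15283 − 0.00392·(0.15283 − 0.10000) / (0.00392 − (-0.09296)) = 0.15283 − (0.00021)/(0.09687) = 0.15069

0.153, 0.151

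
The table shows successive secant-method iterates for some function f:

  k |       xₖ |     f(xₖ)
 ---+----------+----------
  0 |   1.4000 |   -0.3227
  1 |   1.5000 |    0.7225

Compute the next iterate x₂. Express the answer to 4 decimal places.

1.4309

x₂ = 1.5000 − 0.7225·(1.5000 − 1.4000) / (0.7225 − (-0.3227))
   = 1.5000 − (0.072250)/(1.045200) = 1.430874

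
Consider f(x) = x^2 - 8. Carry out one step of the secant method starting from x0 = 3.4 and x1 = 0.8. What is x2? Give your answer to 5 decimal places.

2.55238

f(3.4) = 3.5600000, f(0.8) = -7.3600000
x2 = 0.8000000 − (-7.3600000)·(0.8000000 − 3.4000000) / (-7.3600000 − 3.5600000) = 0.8000000 − (19.1360000)/(-10.9200000) = 2.5523810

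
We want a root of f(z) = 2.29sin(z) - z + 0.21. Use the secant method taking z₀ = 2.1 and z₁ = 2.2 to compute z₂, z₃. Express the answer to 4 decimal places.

f(2.1) = 0.086749, f(2.2) = -0.138543
z₂ = 2.200000 − (-0.138543)·(2.200000 − 2.100000) / (-0.138543 − 0.086749) = 2.200000 − (-0.013854)/(-0.225293) = 2.138505
f(2.138505) = 0.002274
z₃ = 2.138505 − 0.002274·(2.138505 − 2.200000) / (0.002274 − (-0.138543)) = 2.138505 − (-0.000140)/(0.140817) = 2.139498

2.1385, 2.1395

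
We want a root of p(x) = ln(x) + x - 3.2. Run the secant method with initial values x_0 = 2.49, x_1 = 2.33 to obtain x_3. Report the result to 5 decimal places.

2.34690

p(2.49) = 0.2022827, p(2.33) = -0.0241317
x_2 = 2.3300000 − (-0.0241317)·(2.3300000 − 2.4900000) / (-0.0241317 − 0.2022827) = 2.3300000 − (0.0038611)/(-0.2264144) = 2.3470531
p(2.3470531) = 0.0002137
x_3 = 2.3470531 − 0.0002137·(2.3470531 − 2.3300000) / (0.0002137 − (-0.0241317)) = 2.3470531 − (0.0000036)/(0.0243454) = 2.3469035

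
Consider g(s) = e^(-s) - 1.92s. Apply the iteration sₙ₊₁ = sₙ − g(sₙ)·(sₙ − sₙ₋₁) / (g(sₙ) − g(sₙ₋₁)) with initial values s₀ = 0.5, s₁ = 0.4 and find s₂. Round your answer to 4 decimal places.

g(0.5) = -0.353469, g(0.4) = -0.097680
s₂ = 0.400000 − (-0.097680)·(0.400000 − 0.500000) / (-0.097680 − (-0.353469)) = 0.400000 − (0.009768)/(0.255789) = 0.361812

0.3618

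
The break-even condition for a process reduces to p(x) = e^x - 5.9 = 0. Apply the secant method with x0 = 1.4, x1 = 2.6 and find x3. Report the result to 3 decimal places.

1.724

p(1.4) = -1.84480, p(2.6) = 7.56374
x2 = 2.60000 − 7.56374·(2.60000 − 1.40000) / (7.56374 − (-1.84480)) = 2.60000 − (9.07649)/(9.40854) = 1.63529
p(1.63529) = -0.76904
x3 = 1.63529 − (-0.76904)·(1.63529 − 2.60000) / (-0.76904 − 7.56374) = 1.63529 − (0.74190)/(-8.33278) = 1.72433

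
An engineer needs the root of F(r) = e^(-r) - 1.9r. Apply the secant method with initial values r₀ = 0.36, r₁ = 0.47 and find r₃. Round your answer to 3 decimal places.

F(0.36) = 0.01368, F(0.47) = -0.26800
r₂ = 0.47000 − (-0.26800)·(0.47000 − 0.36000) / (-0.26800 − 0.01368) = 0.47000 − (-0.02948)/(-0.28167) = 0.36534
F(0.36534) = -0.00019
r₃ = 0.36534 − (-0.00019)·(0.36534 − 0.47000) / (-0.00019 − (-0.26800)) = 0.36534 − (0.00002)/(0.26781) = 0.36527

0.365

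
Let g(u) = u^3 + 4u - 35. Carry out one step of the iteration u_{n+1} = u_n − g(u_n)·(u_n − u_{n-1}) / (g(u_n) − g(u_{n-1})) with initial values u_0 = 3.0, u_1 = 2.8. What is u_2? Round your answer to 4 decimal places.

2.8632

g(3.0) = 4.000000, g(2.8) = -1.848000
u_2 = 2.800000 − (-1.848000)·(2.800000 − 3.000000) / (-1.848000 − 4.000000) = 2.800000 − (0.369600)/(-5.848000) = 2.863201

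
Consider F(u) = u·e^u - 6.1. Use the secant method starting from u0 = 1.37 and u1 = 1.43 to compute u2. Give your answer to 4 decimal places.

1.4428

F(1.37) = -0.708570, F(1.43) = -0.124460
u2 = 1.430000 − (-0.124460)·(1.430000 − 1.370000) / (-0.124460 − (-0.708570)) = 1.430000 − (-0.007468)/(0.584109) = 1.442785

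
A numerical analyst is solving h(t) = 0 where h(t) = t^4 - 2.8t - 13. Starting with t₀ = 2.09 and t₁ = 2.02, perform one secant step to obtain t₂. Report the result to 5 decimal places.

2.08285

h(2.09) = 0.2282976, h(2.02) = -2.0063358
t₂ = 2.0200000 − (-2.0063358)·(2.0200000 − 2.0900000) / (-2.0063358 − 0.2282976) = 2.0200000 − (0.1404435)/(-2.2346334) = 2.0828486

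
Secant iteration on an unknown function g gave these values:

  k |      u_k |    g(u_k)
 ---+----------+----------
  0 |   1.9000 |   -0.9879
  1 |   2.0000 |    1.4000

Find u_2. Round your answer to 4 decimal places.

1.9414

u_2 = 2.0000 − 1.4000·(2.0000 − 1.9000) / (1.4000 − (-0.9879))
   = 2.0000 − (0.140000)/(2.387900) = 1.941371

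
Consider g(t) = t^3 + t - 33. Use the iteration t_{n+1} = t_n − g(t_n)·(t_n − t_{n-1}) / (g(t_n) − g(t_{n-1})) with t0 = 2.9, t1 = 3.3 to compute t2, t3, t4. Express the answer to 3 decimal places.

3.091, 3.103, 3.104

g(2.9) = -5.71100, g(3.3) = 6.23700
t2 = 3.30000 − 6.23700·(3.30000 − 2.90000) / (6.23700 − (-5.71100)) = 3.30000 − (2.49480)/(11.94800) = 3.09120
g(3.09120) = -0.37093
t3 = 3.09120 − (-0.37093)·(3.09120 − 3.30000) / (-0.37093 − 6.23700) = 3.09120 − (0.07745)/(-6.60793) = 3.10292
g(3.10292) = -0.02193
t4 = 3.10292 − (-0.02193)·(3.10292 − 3.09120) / (-0.02193 − (-0.37093)) = 3.10292 − (-0.00026)/(0.34900) = 3.10365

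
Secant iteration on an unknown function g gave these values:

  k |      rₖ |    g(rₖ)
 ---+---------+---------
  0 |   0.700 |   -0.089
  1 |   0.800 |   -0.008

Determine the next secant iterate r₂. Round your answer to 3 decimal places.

0.810

r₂ = 0.800 − (-0.008)·(0.800 − 0.700) / (-0.008 − (-0.089))
   = 0.800 − (-0.00080)/(0.08100) = 0.80988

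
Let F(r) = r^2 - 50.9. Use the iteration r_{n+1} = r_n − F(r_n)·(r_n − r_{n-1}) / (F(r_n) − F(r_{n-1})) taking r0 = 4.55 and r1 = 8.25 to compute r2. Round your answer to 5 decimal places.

6.90918

F(4.55) = -30.1975000, F(8.25) = 17.1625000
r2 = 8.2500000 − 17.1625000·(8.2500000 − 4.5500000) / (17.1625000 − (-30.1975000)) = 8.2500000 − (63.5012500)/(47.3600000) = 6.9091797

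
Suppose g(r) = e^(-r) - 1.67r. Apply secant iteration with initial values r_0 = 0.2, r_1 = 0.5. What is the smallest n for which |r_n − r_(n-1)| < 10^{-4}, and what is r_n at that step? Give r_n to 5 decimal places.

g(0.2) = 0.4847308, g(0.5) = -0.2284693
r_2 = 0.5000000 − (-0.2284693)·(0.3000000)/(-0.7132001) = 0.4038968;  |Δ| = 0.0961032
g(0.4038968) = -0.0067947
r_3 = 0.4038968 − (-0.0067947)·(-0.0961032)/(0.2216747) = 0.4009511;  |Δ| = 0.0029457
g(0.4009511) = 0.0000945
r_4 = 0.4009511 − 0.0000945·(-0.0029457)/(0.0068891) = 0.4009915;  |Δ| = 0.0000404
|r_4 − r_3| = 0.0000404 < 10^{-4}

n = 4, r_n = 0.40099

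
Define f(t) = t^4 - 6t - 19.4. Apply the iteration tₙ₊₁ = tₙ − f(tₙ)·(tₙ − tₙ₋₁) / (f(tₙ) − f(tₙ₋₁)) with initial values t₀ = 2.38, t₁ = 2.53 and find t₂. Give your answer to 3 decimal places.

f(2.38) = -1.59457, f(2.53) = 6.39152
t₂ = 2.53000 − 6.39152·(2.53000 − 2.38000) / (6.39152 − (-1.59457)) = 2.53000 − (0.95873)/(7.98609) = 2.40995

2.410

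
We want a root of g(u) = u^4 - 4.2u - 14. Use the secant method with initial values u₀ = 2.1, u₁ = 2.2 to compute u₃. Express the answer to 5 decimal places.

2.19515

g(2.1) = -3.3719000, g(2.2) = 0.1856000
u₂ = 2.2000000 − 0.1856000·(2.2000000 − 2.1000000) / (0.1856000 − (-3.3719000)) = 2.2000000 − (0.0185600)/(3.5575000) = 2.1947829
g(2.1947829) = -0.0139075
u₃ = 2.1947829 − (-0.0139075)·(2.1947829 − 2.2000000) / (-0.0139075 − 0.1856000) = 2.1947829 − (0.0000726)/(-0.1995075) = 2.1951465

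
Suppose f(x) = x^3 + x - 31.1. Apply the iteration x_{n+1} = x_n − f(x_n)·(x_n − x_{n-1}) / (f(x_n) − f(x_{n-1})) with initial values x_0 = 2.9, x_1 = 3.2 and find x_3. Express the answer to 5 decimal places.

3.03845

f(2.9) = -3.8110000, f(3.2) = 4.8680000
x_2 = 3.2000000 − 4.8680000·(3.2000000 − 2.9000000) / (4.8680000 − (-3.8110000)) = 3.2000000 − (1.4604000)/(8.6790000) = 3.0317318
f(3.0317318) = -0.2024164
x_3 = 3.0317318 − (-0.2024164)·(3.0317318 − 3.2000000) / (-0.2024164 − 4.8680000) = 3.0317318 − (0.0340603)/(-5.0704164) = 3.0384492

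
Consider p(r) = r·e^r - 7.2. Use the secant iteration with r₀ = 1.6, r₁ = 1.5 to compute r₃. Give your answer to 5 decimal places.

p(1.6) = 0.7248519, p(1.5) = -0.4774664
r₂ = 1.5000000 − (-0.4774664)·(1.5000000 − 1.6000000) / (-0.4774664 − 0.7248519) = 1.5000000 − (0.0477466)/(-1.2023183) = 1.5397121
p(1.5397121) = -0.0199408
r₃ = 1.5397121 − (-0.0199408)·(1.5397121 − 1.5000000) / (-0.0199408 − (-0.4774664)) = 1.5397121 − (-0.0007919)/(0.4575256) = 1.5414430

1.54144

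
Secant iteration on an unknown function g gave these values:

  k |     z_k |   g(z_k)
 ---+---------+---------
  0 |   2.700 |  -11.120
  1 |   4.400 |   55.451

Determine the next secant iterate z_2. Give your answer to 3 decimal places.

2.984

z_2 = 4.400 − 55.451·(4.400 − 2.700) / (55.451 − (-11.120))
   = 4.400 − (94.26670)/(66.57100) = 2.98397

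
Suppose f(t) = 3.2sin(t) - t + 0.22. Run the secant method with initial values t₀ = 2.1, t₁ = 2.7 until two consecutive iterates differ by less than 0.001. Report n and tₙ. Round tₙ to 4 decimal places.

f(2.1) = 0.882270, f(2.7) = -1.112384
t₂ = 2.700000 − (-1.112384)·(0.600000)/(-1.994654) = 2.365390;  |Δ| = 0.334610
f(2.365390) = 0.096448
t₃ = 2.365390 − 0.096448·(-0.334610)/(1.208833) = 2.392088;  |Δ| = 0.026697
f(2.392088) = 0.007997
t₄ = 2.392088 − 0.007997·(0.026697)/(-0.088451) = 2.394501;  |Δ| = 0.002414
f(2.394501) = -0.000077
t₅ = 2.394501 − (-0.000077)·(0.002414)/(-0.008075) = 2.394478;  |Δ| = 0.000023
|t₅ − t₄| = 0.000023 < 0.001

n = 5, tₙ = 2.3945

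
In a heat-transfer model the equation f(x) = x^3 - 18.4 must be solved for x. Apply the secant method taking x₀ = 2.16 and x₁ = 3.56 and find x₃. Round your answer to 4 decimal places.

f(2.16) = -8.322304, f(3.56) = 26.718016
x₂ = 3.560000 − 26.718016·(3.560000 − 2.160000) / (26.718016 − (-8.322304)) = 3.560000 − (37.405222)/(35.040320) = 2.492509
f(2.492509) = -2.915034
x₃ = 2.492509 − (-2.915034)·(2.492509 − 3.560000) / (-2.915034 − 26.718016) = 2.492509 − (3.111772)/(-29.633050) = 2.597519

2.5975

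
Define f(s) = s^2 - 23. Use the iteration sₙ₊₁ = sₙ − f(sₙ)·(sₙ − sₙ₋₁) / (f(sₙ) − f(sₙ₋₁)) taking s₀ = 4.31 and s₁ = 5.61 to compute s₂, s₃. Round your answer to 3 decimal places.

4.756, 4.793

f(4.31) = -4.42390, f(5.61) = 8.47210
s₂ = 5.61000 − 8.47210·(5.61000 − 4.31000) / (8.47210 − (-4.42390)) = 5.61000 − (11.01373)/(12.89600) = 4.75596
f(4.75596) = -0.38087
s₃ = 4.75596 − (-0.38087)·(4.75596 − 5.61000) / (-0.38087 − 8.47210) = 4.75596 − (0.32528)/(-8.85297) = 4.79270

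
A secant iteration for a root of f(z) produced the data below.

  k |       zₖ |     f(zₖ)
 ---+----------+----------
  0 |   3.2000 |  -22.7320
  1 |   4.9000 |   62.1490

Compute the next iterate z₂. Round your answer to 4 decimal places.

z₂ = 4.9000 − 62.1490·(4.9000 − 3.2000) / (62.1490 − (-22.7320))
   = 4.9000 − (105.653300)/(84.881000) = 3.655277

3.6553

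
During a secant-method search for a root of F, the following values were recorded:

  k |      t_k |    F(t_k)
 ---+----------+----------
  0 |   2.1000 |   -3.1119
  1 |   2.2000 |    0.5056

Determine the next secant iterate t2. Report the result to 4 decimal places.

2.1860

t2 = 2.2000 − 0.5056·(2.2000 − 2.1000) / (0.5056 − (-3.1119))
   = 2.2000 − (0.050560)/(3.617500) = 2.186023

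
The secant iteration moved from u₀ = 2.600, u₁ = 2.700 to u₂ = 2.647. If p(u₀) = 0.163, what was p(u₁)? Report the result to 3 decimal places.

The secant line through (2.600, 0.163) and (2.700, p(u₁)) crosses zero at u₂ = 2.647.
So (2.600, 0.163), (2.700, p(u₁)), (2.647, 0) are collinear:
p(u₁) = 0.163 · (2.700 − 2.647) / (2.600 − 2.647) = 0.163 · (0.05300)/(-0.04700) = -0.18381

-0.184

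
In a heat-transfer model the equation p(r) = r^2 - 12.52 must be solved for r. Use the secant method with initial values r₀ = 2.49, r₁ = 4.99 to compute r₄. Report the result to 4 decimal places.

3.5394

p(2.49) = -6.319900, p(4.99) = 12.380100
r₂ = 4.990000 − 12.380100·(4.990000 − 2.490000) / (12.380100 − (-6.319900)) = 4.990000 − (30.950250)/(18.700000) = 3.334906
p(3.334906) = -1.398399
r₃ = 3.334906 − (-1.398399)·(3.334906 − 4.990000) / (-1.398399 − 12.380100) = 3.334906 − (2.314482)/(-13.778499) = 3.502884
p(3.502884) = -0.249802
r₄ = 3.502884 − (-0.249802)·(3.502884 − 3.334906) / (-0.249802 − (-1.398399)) = 3.502884 − (-0.041961)/(1.148597) = 3.539417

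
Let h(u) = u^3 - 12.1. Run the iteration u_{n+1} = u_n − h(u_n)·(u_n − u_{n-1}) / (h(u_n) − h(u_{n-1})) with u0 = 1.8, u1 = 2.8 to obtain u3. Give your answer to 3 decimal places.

h(1.8) = -6.26800, h(2.8) = 9.85200
u2 = 2.80000 − 9.85200·(2.80000 − 1.80000) / (9.85200 − (-6.26800)) = 2.80000 − (9.85200)/(16.12000) = 2.18883
h(2.18883) = -1.61331
u3 = 2.18883 − (-1.61331)·(2.18883 − 2.80000) / (-1.61331 − 9.85200) = 2.18883 − (0.98600)/(-11.46531) = 2.27483

2.275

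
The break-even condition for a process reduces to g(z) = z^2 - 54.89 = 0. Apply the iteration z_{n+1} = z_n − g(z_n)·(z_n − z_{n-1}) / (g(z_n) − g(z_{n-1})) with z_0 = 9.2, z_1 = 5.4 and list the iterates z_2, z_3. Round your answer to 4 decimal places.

7.1623, 7.4482

g(9.2) = 29.750000, g(5.4) = -25.730000
z_2 = 5.400000 − (-25.730000)·(5.400000 − 9.200000) / (-25.730000 − 29.750000) = 5.400000 − (97.774000)/(-55.480000) = 7.162329
g(7.162329) = -3.591047
z_3 = 7.162329 − (-3.591047)·(7.162329 − 5.400000) / (-3.591047 − (-25.730000)) = 7.162329 − (-6.328605)/(22.138953) = 7.448187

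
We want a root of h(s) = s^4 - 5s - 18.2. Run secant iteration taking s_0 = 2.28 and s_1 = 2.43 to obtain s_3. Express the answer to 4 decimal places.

h(2.28) = -2.576637, h(2.43) = 4.517844
s_2 = 2.430000 − 4.517844·(2.430000 − 2.280000) / (4.517844 − (-2.576637)) = 2.430000 − (0.677677)/(7.094481) = 2.334478
h(2.334478) = -0.172190
s_3 = 2.334478 − (-0.172190)·(2.334478 − 2.430000) / (-0.172190 − 4.517844) = 2.334478 − (0.016448)/(-4.690034) = 2.337985

2.3380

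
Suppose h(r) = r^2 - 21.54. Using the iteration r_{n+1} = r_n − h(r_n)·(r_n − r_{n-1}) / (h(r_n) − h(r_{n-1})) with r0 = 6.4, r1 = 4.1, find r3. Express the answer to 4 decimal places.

4.6468

h(6.4) = 19.420000, h(4.1) = -4.730000
r2 = 4.100000 − (-4.730000)·(4.100000 − 6.400000) / (-4.730000 − 19.420000) = 4.100000 − (10.879000)/(-24.150000) = 4.550476
h(4.550476) = -0.833166
r3 = 4.550476 − (-0.833166)·(4.550476 − 4.100000) / (-0.833166 − (-4.730000)) = 4.550476 − (-0.375322)/(3.896834) = 4.646791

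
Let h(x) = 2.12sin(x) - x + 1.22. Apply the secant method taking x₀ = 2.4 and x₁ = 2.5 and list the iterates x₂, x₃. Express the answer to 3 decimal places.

2.496, 2.496

h(2.4) = 0.25198, h(2.5) = -0.01124
x₂ = 2.50000 − (-0.01124)·(2.50000 − 2.40000) / (-0.01124 − 0.25198) = 2.50000 − (-0.00112)/(-0.26322) = 2.49573
h(2.49573) = 0.00027
x₃ = 2.49573 − 0.00027·(2.49573 − 2.50000) / (0.00027 − (-0.01124)) = 2.49573 − (0.00000)/(0.01151) = 2.49583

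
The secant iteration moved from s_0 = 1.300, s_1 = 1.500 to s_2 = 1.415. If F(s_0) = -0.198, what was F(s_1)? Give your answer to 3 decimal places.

0.146

The secant line through (1.300, -0.198) and (1.500, F(s_1)) crosses zero at s_2 = 1.415.
So (1.300, -0.198), (1.500, F(s_1)), (1.415, 0) are collinear:
F(s_1) = -0.198 · (1.500 − 1.415) / (1.300 − 1.415) = -0.198 · (0.08500)/(-0.11500) = 0.14635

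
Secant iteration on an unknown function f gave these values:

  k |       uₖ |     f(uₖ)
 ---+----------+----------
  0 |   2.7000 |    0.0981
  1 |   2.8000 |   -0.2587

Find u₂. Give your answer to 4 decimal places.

u₂ = 2.8000 − (-0.2587)·(2.8000 − 2.7000) / (-0.2587 − 0.0981)
   = 2.8000 − (-0.025870)/(-0.356800) = 2.727494

2.7275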